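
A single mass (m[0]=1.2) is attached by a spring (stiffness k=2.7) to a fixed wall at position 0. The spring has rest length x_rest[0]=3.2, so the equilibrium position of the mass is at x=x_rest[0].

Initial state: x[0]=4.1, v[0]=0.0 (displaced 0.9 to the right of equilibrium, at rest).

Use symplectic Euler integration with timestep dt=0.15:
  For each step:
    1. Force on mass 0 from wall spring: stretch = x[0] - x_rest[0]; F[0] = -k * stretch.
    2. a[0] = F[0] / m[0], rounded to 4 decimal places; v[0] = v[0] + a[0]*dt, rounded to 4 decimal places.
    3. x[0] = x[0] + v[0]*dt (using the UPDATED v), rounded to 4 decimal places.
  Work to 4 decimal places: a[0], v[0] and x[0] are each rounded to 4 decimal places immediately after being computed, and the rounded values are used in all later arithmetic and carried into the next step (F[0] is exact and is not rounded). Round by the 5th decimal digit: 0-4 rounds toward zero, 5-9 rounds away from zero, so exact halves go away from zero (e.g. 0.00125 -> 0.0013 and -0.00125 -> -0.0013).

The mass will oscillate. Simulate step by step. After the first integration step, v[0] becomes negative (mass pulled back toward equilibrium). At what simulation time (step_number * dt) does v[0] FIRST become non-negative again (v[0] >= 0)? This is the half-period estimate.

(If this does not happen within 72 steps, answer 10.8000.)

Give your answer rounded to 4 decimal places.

Step 0: x=[4.1000] v=[0.0000]
Step 1: x=[4.0544] v=[-0.3038]
Step 2: x=[3.9656] v=[-0.5922]
Step 3: x=[3.8380] v=[-0.8506]
Step 4: x=[3.6781] v=[-1.0659]
Step 5: x=[3.4940] v=[-1.2273]
Step 6: x=[3.2950] v=[-1.3265]
Step 7: x=[3.0912] v=[-1.3586]
Step 8: x=[2.8929] v=[-1.3219]
Step 9: x=[2.7102] v=[-1.2183]
Step 10: x=[2.5523] v=[-1.0530]
Step 11: x=[2.4271] v=[-0.8344]
Step 12: x=[2.3411] v=[-0.5736]
Step 13: x=[2.2985] v=[-0.2837]
Step 14: x=[2.3016] v=[0.0206]
First v>=0 after going negative at step 14, time=2.1000

Answer: 2.1000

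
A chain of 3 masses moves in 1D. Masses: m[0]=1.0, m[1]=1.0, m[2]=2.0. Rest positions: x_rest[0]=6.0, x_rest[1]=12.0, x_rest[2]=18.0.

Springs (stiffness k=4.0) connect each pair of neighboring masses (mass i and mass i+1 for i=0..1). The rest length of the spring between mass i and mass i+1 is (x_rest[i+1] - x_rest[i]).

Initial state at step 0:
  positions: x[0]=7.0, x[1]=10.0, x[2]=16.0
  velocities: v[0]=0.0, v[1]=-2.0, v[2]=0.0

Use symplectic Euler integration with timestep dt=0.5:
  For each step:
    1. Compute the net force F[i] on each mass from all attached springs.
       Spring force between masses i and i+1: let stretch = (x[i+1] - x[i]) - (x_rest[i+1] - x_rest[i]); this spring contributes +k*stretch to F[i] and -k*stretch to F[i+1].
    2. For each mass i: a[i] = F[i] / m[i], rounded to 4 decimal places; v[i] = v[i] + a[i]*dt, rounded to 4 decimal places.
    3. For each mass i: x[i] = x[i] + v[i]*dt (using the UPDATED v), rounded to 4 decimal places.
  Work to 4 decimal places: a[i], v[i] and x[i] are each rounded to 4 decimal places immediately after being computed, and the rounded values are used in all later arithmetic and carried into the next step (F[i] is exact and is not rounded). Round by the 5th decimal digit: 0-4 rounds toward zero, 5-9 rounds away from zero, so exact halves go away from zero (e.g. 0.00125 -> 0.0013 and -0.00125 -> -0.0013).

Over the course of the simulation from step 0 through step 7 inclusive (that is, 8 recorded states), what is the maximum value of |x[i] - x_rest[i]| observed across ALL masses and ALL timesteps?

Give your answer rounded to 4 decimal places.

Step 0: x=[7.0000 10.0000 16.0000] v=[0.0000 -2.0000 0.0000]
Step 1: x=[4.0000 12.0000 16.0000] v=[-6.0000 4.0000 0.0000]
Step 2: x=[3.0000 10.0000 17.0000] v=[-2.0000 -4.0000 2.0000]
Step 3: x=[3.0000 8.0000 17.5000] v=[0.0000 -4.0000 1.0000]
Step 4: x=[2.0000 10.5000 16.2500] v=[-2.0000 5.0000 -2.5000]
Step 5: x=[3.5000 10.2500 15.1250] v=[3.0000 -0.5000 -2.2500]
Step 6: x=[5.7500 8.1250 14.5625] v=[4.5000 -4.2500 -1.1250]
Step 7: x=[4.3750 10.0625 13.7813] v=[-2.7500 3.8750 -1.5625]
Max displacement = 4.2187

Answer: 4.2187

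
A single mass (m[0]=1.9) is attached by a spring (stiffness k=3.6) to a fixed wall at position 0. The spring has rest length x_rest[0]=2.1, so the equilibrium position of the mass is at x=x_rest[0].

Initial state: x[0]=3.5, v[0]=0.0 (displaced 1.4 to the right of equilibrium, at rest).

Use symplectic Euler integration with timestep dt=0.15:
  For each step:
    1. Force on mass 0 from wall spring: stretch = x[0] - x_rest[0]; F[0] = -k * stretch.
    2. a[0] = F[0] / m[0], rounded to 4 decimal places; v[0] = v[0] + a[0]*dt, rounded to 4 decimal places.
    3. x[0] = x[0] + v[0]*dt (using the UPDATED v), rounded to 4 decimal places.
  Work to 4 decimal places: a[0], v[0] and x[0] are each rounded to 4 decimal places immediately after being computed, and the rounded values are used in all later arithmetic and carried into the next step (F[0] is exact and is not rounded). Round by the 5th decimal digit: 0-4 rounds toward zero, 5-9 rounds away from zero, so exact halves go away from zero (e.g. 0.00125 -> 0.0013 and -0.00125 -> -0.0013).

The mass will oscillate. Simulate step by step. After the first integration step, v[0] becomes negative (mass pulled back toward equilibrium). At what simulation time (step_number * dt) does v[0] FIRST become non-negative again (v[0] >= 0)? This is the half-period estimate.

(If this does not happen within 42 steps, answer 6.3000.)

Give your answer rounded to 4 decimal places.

Answer: 2.4000

Derivation:
Step 0: x=[3.5000] v=[0.0000]
Step 1: x=[3.4403] v=[-0.3979]
Step 2: x=[3.3235] v=[-0.7788]
Step 3: x=[3.1545] v=[-1.1265]
Step 4: x=[2.9406] v=[-1.4262]
Step 5: x=[2.6908] v=[-1.6651]
Step 6: x=[2.4159] v=[-1.8330]
Step 7: x=[2.1275] v=[-1.9228]
Step 8: x=[1.8379] v=[-1.9306]
Step 9: x=[1.5595] v=[-1.8561]
Step 10: x=[1.3041] v=[-1.7025]
Step 11: x=[1.0827] v=[-1.4763]
Step 12: x=[0.9046] v=[-1.1872]
Step 13: x=[0.7775] v=[-0.8475]
Step 14: x=[0.7068] v=[-0.4716]
Step 15: x=[0.6955] v=[-0.0756]
Step 16: x=[0.7440] v=[0.3236]
First v>=0 after going negative at step 16, time=2.4000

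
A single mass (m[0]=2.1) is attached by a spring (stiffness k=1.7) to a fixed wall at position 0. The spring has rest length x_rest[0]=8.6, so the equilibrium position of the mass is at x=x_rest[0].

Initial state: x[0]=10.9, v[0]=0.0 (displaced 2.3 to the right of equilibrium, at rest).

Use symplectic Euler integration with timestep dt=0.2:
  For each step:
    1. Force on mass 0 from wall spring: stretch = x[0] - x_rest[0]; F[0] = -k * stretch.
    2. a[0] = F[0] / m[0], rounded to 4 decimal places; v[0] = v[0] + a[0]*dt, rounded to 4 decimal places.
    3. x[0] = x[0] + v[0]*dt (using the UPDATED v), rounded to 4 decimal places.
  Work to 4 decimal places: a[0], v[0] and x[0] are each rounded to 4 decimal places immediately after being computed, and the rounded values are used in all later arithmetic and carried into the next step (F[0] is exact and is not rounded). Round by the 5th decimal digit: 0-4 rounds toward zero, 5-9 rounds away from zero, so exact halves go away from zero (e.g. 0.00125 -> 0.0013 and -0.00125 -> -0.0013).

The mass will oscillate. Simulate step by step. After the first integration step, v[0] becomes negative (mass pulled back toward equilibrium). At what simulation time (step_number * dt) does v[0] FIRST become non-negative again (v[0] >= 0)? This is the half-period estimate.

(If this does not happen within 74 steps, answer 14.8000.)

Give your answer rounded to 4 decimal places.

Answer: 3.6000

Derivation:
Step 0: x=[10.9000] v=[0.0000]
Step 1: x=[10.8255] v=[-0.3724]
Step 2: x=[10.6790] v=[-0.7327]
Step 3: x=[10.4651] v=[-1.0693]
Step 4: x=[10.1908] v=[-1.3713]
Step 5: x=[9.8650] v=[-1.6289]
Step 6: x=[9.4983] v=[-1.8337]
Step 7: x=[9.1025] v=[-1.9791]
Step 8: x=[8.6904] v=[-2.0605]
Step 9: x=[8.2754] v=[-2.0751]
Step 10: x=[7.8709] v=[-2.0225]
Step 11: x=[7.4900] v=[-1.9045]
Step 12: x=[7.1450] v=[-1.7248]
Step 13: x=[6.8472] v=[-1.4892]
Step 14: x=[6.6061] v=[-1.2054]
Step 15: x=[6.4296] v=[-0.8826]
Step 16: x=[6.3234] v=[-0.5312]
Step 17: x=[6.2909] v=[-0.1626]
Step 18: x=[6.3332] v=[0.2113]
First v>=0 after going negative at step 18, time=3.6000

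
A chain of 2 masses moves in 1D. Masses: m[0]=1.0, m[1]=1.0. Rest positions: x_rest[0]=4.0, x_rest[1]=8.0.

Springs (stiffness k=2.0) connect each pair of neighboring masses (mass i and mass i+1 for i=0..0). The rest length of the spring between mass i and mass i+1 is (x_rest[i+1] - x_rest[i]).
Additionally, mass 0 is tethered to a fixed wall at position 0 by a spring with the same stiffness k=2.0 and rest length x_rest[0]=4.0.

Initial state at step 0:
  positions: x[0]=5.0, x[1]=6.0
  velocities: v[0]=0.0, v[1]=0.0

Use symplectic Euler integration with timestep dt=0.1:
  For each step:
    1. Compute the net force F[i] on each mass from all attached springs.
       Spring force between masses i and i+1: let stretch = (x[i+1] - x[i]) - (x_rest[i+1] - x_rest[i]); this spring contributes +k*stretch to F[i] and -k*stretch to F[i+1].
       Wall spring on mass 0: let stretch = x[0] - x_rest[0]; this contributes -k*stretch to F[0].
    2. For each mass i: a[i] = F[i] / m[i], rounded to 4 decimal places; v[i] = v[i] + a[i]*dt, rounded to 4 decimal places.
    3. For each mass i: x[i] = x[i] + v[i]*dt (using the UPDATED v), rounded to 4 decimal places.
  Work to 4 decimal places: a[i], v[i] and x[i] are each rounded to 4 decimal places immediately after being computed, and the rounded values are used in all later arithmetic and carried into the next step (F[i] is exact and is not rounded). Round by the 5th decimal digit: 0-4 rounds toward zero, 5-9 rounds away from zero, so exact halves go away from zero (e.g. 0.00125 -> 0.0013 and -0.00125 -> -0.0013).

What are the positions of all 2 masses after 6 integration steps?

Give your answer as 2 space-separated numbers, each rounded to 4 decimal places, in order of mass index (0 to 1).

Answer: 3.6090 7.0758

Derivation:
Step 0: x=[5.0000 6.0000] v=[0.0000 0.0000]
Step 1: x=[4.9200 6.0600] v=[-0.8000 0.6000]
Step 2: x=[4.7644 6.1772] v=[-1.5560 1.1720]
Step 3: x=[4.5418 6.3461] v=[-2.2263 1.6894]
Step 4: x=[4.2644 6.5590] v=[-2.7738 2.1285]
Step 5: x=[3.9476 6.8060] v=[-3.1678 2.4696]
Step 6: x=[3.6090 7.0758] v=[-3.3856 2.6979]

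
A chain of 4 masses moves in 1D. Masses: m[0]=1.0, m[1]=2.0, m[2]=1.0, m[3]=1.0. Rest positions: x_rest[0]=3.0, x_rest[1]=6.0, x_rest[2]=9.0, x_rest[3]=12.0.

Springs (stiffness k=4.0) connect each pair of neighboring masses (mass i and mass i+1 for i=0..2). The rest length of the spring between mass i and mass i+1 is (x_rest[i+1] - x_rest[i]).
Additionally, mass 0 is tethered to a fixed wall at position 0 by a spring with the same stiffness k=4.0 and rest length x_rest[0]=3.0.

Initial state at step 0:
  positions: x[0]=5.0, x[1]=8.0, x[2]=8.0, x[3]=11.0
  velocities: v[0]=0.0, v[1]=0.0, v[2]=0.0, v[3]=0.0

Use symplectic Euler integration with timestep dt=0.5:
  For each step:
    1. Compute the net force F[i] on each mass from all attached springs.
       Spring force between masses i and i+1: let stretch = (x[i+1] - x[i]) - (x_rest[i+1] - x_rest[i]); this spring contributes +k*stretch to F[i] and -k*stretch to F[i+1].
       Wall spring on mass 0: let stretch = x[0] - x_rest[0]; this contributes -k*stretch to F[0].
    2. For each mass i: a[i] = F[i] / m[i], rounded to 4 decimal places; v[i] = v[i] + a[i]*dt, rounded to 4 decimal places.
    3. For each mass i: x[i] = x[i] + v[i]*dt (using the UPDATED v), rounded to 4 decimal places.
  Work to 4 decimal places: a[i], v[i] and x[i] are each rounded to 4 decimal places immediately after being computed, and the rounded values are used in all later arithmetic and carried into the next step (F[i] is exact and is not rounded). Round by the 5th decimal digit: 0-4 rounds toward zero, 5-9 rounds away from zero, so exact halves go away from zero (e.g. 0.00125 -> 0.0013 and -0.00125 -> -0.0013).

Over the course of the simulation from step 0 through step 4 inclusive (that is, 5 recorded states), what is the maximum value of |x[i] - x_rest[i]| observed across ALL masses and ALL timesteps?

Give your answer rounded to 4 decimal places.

Step 0: x=[5.0000 8.0000 8.0000 11.0000] v=[0.0000 0.0000 0.0000 0.0000]
Step 1: x=[3.0000 6.5000 11.0000 11.0000] v=[-4.0000 -3.0000 6.0000 0.0000]
Step 2: x=[1.5000 5.5000 9.5000 14.0000] v=[-3.0000 -2.0000 -3.0000 6.0000]
Step 3: x=[2.5000 4.5000 8.5000 15.5000] v=[2.0000 -2.0000 -2.0000 3.0000]
Step 4: x=[3.0000 4.5000 10.5000 13.0000] v=[1.0000 0.0000 4.0000 -5.0000]
Max displacement = 3.5000

Answer: 3.5000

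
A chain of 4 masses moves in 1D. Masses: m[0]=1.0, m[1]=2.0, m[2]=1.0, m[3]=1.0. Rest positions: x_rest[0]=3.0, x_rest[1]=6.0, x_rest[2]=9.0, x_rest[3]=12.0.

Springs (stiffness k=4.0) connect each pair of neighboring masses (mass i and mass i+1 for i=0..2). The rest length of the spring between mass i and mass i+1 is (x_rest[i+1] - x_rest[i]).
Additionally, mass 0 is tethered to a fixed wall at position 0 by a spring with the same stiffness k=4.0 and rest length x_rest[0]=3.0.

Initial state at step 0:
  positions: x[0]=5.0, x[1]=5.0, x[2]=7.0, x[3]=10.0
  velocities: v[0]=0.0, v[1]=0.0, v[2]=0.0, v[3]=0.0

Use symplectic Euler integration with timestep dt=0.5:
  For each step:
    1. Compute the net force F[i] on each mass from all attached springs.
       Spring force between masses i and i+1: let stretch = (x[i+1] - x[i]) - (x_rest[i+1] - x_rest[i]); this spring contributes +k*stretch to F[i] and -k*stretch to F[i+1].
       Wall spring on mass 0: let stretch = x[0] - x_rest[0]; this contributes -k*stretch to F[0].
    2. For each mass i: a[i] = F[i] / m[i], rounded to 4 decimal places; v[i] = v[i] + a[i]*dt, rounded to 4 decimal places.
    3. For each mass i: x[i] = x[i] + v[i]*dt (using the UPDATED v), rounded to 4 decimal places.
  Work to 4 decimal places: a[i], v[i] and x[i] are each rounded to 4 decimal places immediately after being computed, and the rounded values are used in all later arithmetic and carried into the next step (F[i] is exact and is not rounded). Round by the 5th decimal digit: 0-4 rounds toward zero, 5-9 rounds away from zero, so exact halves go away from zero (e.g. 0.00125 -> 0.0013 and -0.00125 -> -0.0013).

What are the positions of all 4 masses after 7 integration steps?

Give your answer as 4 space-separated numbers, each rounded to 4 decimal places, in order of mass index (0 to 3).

Answer: 6.5000 7.0000 8.0000 13.5000

Derivation:
Step 0: x=[5.0000 5.0000 7.0000 10.0000] v=[0.0000 0.0000 0.0000 0.0000]
Step 1: x=[0.0000 6.0000 8.0000 10.0000] v=[-10.0000 2.0000 2.0000 0.0000]
Step 2: x=[1.0000 5.0000 9.0000 11.0000] v=[2.0000 -2.0000 2.0000 2.0000]
Step 3: x=[5.0000 4.0000 8.0000 13.0000] v=[8.0000 -2.0000 -2.0000 4.0000]
Step 4: x=[3.0000 5.5000 8.0000 13.0000] v=[-4.0000 3.0000 0.0000 0.0000]
Step 5: x=[0.5000 7.0000 10.5000 11.0000] v=[-5.0000 3.0000 5.0000 -4.0000]
Step 6: x=[4.0000 7.0000 10.0000 11.5000] v=[7.0000 0.0000 -1.0000 1.0000]
Step 7: x=[6.5000 7.0000 8.0000 13.5000] v=[5.0000 0.0000 -4.0000 4.0000]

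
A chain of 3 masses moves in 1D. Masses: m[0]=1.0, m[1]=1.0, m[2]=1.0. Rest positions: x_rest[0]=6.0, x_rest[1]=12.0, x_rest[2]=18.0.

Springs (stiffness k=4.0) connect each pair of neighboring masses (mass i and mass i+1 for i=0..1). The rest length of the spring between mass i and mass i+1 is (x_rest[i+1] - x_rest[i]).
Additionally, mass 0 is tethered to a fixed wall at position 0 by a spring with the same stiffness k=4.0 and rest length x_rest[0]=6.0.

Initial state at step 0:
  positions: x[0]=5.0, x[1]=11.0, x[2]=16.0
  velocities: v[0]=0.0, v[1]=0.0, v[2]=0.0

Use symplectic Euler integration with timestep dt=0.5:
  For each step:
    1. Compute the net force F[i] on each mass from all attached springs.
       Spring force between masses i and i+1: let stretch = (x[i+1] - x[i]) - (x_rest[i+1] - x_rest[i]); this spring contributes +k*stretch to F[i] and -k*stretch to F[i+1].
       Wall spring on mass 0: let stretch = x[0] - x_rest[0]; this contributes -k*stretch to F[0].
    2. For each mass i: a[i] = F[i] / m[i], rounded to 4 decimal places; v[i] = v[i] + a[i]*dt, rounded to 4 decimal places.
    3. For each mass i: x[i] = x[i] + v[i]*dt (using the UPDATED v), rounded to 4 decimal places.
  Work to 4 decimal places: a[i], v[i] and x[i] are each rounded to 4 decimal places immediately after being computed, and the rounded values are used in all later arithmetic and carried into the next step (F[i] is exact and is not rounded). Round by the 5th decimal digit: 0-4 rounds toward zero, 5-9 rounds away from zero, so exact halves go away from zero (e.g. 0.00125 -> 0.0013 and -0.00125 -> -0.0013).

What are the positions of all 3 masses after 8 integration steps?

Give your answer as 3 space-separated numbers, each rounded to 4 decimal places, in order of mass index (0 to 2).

Answer: 6.0000 14.0000 19.0000

Derivation:
Step 0: x=[5.0000 11.0000 16.0000] v=[0.0000 0.0000 0.0000]
Step 1: x=[6.0000 10.0000 17.0000] v=[2.0000 -2.0000 2.0000]
Step 2: x=[5.0000 12.0000 17.0000] v=[-2.0000 4.0000 0.0000]
Step 3: x=[6.0000 12.0000 18.0000] v=[2.0000 0.0000 2.0000]
Step 4: x=[7.0000 12.0000 19.0000] v=[2.0000 0.0000 2.0000]
Step 5: x=[6.0000 14.0000 19.0000] v=[-2.0000 4.0000 0.0000]
Step 6: x=[7.0000 13.0000 20.0000] v=[2.0000 -2.0000 2.0000]
Step 7: x=[7.0000 13.0000 20.0000] v=[0.0000 0.0000 0.0000]
Step 8: x=[6.0000 14.0000 19.0000] v=[-2.0000 2.0000 -2.0000]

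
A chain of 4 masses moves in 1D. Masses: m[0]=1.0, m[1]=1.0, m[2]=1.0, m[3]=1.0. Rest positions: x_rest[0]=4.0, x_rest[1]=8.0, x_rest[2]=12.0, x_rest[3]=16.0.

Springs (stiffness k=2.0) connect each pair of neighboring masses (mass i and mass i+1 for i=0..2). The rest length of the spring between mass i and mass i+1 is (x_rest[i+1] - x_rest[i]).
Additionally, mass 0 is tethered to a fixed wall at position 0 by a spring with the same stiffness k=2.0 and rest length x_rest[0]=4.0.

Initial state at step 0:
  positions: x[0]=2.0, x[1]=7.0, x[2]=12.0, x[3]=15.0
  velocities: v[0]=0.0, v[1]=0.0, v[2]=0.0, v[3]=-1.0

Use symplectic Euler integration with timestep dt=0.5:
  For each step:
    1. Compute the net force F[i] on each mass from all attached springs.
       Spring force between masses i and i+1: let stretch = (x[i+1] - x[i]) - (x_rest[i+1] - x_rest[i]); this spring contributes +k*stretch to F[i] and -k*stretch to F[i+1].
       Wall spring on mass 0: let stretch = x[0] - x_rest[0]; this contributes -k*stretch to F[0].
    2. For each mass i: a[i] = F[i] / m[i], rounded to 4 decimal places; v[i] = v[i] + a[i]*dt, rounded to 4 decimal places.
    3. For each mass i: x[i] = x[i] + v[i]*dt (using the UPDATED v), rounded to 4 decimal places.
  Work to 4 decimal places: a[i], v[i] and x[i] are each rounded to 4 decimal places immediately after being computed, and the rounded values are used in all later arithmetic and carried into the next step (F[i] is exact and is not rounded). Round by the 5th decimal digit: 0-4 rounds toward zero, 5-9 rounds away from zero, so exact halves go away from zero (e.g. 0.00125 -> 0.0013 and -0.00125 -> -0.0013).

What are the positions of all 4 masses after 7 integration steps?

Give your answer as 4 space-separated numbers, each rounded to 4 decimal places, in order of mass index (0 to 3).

Answer: 3.6954 6.7423 10.8673 16.5392

Derivation:
Step 0: x=[2.0000 7.0000 12.0000 15.0000] v=[0.0000 0.0000 0.0000 -1.0000]
Step 1: x=[3.5000 7.0000 11.0000 15.0000] v=[3.0000 0.0000 -2.0000 0.0000]
Step 2: x=[5.0000 7.2500 10.0000 15.0000] v=[3.0000 0.5000 -2.0000 0.0000]
Step 3: x=[5.1250 7.7500 10.1250 14.5000] v=[0.2500 1.0000 0.2500 -1.0000]
Step 4: x=[4.0000 8.1250 11.2500 13.8125] v=[-2.2500 0.7500 2.2500 -1.3750]
Step 5: x=[2.9375 8.0000 12.0938 13.8438] v=[-2.1250 -0.2500 1.6875 0.0625]
Step 6: x=[2.9375 7.3907 11.7657 15.0001] v=[0.0000 -1.2187 -0.6563 2.3125]
Step 7: x=[3.6954 6.7423 10.8673 16.5392] v=[1.5157 -1.2969 -1.7969 3.0781]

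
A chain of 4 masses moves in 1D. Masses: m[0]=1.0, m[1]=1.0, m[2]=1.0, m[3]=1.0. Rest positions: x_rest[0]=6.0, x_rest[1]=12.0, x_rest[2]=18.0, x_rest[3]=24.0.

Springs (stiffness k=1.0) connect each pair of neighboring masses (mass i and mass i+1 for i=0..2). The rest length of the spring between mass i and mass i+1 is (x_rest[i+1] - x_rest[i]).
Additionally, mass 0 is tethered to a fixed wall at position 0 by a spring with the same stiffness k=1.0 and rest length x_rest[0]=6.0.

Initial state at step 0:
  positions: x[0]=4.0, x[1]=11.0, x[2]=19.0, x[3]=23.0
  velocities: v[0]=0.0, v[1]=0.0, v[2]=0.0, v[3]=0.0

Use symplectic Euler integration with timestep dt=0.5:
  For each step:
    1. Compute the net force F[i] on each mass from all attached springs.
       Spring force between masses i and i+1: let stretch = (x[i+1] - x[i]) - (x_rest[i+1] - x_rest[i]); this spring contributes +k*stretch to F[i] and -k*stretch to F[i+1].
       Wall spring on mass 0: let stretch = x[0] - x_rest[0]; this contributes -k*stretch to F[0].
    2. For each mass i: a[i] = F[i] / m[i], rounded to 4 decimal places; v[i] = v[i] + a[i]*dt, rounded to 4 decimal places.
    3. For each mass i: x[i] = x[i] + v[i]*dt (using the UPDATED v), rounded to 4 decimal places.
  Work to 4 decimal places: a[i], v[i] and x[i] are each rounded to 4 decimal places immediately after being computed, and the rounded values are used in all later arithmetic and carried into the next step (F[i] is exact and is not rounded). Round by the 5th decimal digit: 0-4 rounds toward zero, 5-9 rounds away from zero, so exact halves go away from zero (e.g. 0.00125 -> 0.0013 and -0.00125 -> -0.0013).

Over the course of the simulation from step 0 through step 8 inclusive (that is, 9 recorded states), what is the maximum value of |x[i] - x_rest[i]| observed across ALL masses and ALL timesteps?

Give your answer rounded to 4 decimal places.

Answer: 2.0469

Derivation:
Step 0: x=[4.0000 11.0000 19.0000 23.0000] v=[0.0000 0.0000 0.0000 0.0000]
Step 1: x=[4.7500 11.2500 18.0000 23.5000] v=[1.5000 0.5000 -2.0000 1.0000]
Step 2: x=[5.9375 11.5625 16.6875 24.1250] v=[2.3750 0.6250 -2.6250 1.2500]
Step 3: x=[7.0469 11.7500 15.9531 24.3907] v=[2.2188 0.3750 -1.4688 0.5313]
Step 4: x=[7.5704 11.8125 16.2774 24.0470] v=[1.0469 0.1250 0.6485 -0.6875]
Step 5: x=[7.2618 11.9307 17.4279 23.2609] v=[-0.6173 0.2364 2.3009 -1.5723]
Step 6: x=[6.3049 12.2560 18.6623 22.5165] v=[-1.9138 0.6506 2.4688 -1.4888]
Step 7: x=[5.2596 12.6951 19.2587 22.3086] v=[-2.0907 0.8782 1.1928 -0.4159]
Step 8: x=[4.7582 12.9163 18.9767 22.8382] v=[-1.0028 0.4423 -0.5641 1.0592]
Max displacement = 2.0469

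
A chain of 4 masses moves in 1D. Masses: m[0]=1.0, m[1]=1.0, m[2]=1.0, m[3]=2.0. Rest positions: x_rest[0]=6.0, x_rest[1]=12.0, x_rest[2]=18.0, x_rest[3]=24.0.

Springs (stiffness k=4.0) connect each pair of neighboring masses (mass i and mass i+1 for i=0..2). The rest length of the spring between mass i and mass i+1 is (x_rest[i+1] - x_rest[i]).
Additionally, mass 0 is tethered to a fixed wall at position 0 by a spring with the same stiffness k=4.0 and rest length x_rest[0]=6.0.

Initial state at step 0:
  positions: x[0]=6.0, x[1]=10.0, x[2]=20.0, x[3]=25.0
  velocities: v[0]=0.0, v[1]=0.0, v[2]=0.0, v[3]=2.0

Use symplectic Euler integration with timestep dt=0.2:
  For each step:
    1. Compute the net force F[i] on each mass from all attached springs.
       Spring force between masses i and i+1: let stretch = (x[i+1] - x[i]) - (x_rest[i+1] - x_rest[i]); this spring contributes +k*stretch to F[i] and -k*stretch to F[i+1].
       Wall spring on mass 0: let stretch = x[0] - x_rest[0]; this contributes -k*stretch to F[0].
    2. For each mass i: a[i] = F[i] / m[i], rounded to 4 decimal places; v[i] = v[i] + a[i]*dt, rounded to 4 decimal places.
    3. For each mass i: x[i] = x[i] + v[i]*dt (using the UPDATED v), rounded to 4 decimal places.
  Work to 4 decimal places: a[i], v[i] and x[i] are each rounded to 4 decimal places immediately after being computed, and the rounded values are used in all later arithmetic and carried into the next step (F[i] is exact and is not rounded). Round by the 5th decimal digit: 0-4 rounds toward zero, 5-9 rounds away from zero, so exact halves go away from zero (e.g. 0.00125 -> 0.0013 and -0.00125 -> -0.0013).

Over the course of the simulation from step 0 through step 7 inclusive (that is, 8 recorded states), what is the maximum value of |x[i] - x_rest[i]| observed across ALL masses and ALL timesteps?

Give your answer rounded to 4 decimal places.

Answer: 3.1541

Derivation:
Step 0: x=[6.0000 10.0000 20.0000 25.0000] v=[0.0000 0.0000 0.0000 2.0000]
Step 1: x=[5.6800 10.9600 19.2000 25.4800] v=[-1.6000 4.8000 -4.0000 2.4000]
Step 2: x=[5.2960 12.3936 18.0864 25.9376] v=[-1.9200 7.1680 -5.5680 2.2880]
Step 3: x=[5.2003 13.6024 17.3181 26.2471] v=[-0.4787 6.0442 -3.8413 1.5475]
Step 4: x=[5.6168 14.0614 17.3840 26.3223] v=[2.0827 2.2951 0.3293 0.3759]
Step 5: x=[6.4858 13.7009 18.3484 26.1624] v=[4.3449 -1.8025 4.8219 -0.7994]
Step 6: x=[7.4715 12.9296 19.8194 25.8574] v=[4.9283 -3.8566 7.3551 -1.5250]
Step 7: x=[8.1350 12.3874 21.1541 25.5494] v=[3.3176 -2.7112 6.6737 -1.5402]
Max displacement = 3.1541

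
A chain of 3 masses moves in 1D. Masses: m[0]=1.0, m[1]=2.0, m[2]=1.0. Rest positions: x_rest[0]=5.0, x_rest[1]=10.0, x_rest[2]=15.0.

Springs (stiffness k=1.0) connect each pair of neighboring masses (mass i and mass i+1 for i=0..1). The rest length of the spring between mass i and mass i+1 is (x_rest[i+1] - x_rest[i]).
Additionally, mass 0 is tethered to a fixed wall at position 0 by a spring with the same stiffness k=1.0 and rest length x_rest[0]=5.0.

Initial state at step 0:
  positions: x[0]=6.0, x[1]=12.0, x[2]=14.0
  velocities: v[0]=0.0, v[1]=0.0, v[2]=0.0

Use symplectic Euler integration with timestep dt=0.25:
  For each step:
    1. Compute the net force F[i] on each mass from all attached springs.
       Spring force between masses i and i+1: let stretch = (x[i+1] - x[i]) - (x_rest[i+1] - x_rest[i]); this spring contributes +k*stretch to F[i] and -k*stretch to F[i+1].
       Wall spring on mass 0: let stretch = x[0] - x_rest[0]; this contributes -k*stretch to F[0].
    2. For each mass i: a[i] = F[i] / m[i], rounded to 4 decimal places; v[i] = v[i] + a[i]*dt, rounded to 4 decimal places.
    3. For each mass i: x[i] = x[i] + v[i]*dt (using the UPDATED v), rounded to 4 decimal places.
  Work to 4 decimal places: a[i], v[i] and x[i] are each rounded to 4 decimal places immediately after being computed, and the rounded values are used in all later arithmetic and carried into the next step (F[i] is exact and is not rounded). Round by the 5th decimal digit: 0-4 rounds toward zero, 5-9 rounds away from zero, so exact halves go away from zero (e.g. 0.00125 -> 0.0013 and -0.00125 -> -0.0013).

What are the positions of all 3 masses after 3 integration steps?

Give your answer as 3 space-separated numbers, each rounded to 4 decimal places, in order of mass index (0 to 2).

Step 0: x=[6.0000 12.0000 14.0000] v=[0.0000 0.0000 0.0000]
Step 1: x=[6.0000 11.8750 14.1875] v=[0.0000 -0.5000 0.7500]
Step 2: x=[5.9922 11.6387 14.5430] v=[-0.0313 -0.9453 1.4219]
Step 3: x=[5.9628 11.3167 15.0295] v=[-0.1177 -1.2881 1.9458]

Answer: 5.9628 11.3167 15.0295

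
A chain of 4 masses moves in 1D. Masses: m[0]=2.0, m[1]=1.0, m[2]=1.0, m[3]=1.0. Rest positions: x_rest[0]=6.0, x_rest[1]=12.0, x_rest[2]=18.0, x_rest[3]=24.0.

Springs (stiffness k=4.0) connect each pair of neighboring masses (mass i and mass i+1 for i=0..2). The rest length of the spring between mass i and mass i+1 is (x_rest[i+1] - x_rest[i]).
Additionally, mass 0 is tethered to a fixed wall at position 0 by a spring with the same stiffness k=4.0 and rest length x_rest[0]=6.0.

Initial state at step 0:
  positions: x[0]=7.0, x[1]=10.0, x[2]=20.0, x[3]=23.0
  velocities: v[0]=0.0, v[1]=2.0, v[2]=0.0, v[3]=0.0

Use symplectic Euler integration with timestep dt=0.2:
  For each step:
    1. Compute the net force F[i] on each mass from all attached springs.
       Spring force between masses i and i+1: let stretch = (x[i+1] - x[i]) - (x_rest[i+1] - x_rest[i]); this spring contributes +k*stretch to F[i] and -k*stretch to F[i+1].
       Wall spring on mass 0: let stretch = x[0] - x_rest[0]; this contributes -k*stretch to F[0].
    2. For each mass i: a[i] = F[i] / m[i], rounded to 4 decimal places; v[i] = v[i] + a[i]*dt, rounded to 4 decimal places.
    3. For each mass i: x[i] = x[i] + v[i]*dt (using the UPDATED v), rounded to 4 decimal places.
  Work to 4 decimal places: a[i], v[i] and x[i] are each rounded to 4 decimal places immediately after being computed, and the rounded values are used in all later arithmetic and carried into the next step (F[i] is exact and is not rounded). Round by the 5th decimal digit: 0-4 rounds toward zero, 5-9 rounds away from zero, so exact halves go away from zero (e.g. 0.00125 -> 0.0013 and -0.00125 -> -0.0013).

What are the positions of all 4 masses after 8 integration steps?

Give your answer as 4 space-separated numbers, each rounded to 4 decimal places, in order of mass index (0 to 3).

Answer: 6.5991 9.8728 21.0177 24.1319

Derivation:
Step 0: x=[7.0000 10.0000 20.0000 23.0000] v=[0.0000 2.0000 0.0000 0.0000]
Step 1: x=[6.6800 11.5200 18.8800 23.4800] v=[-1.6000 7.6000 -5.6000 2.4000]
Step 2: x=[6.2128 13.4432 17.3184 24.1840] v=[-2.3360 9.6160 -7.8080 3.5200]
Step 3: x=[5.8270 14.8296 16.2353 24.7495] v=[-1.9290 6.9318 -5.4157 2.8275]
Step 4: x=[5.6952 15.0005 16.2895 24.9127] v=[-0.6588 0.8543 0.2711 0.8161]
Step 5: x=[5.8522 13.8888 17.5172 24.6562] v=[0.7852 -5.5587 6.1385 -1.2825]
Step 6: x=[6.1840 12.0717 19.3066 24.2175] v=[1.6590 -9.0853 8.9470 -2.1937]
Step 7: x=[6.4921 10.4702 20.7242 23.9530] v=[1.5405 -8.0075 7.0878 -1.3224]
Step 8: x=[6.5991 9.8728 21.0177 24.1319] v=[0.5349 -2.9868 1.4676 0.8946]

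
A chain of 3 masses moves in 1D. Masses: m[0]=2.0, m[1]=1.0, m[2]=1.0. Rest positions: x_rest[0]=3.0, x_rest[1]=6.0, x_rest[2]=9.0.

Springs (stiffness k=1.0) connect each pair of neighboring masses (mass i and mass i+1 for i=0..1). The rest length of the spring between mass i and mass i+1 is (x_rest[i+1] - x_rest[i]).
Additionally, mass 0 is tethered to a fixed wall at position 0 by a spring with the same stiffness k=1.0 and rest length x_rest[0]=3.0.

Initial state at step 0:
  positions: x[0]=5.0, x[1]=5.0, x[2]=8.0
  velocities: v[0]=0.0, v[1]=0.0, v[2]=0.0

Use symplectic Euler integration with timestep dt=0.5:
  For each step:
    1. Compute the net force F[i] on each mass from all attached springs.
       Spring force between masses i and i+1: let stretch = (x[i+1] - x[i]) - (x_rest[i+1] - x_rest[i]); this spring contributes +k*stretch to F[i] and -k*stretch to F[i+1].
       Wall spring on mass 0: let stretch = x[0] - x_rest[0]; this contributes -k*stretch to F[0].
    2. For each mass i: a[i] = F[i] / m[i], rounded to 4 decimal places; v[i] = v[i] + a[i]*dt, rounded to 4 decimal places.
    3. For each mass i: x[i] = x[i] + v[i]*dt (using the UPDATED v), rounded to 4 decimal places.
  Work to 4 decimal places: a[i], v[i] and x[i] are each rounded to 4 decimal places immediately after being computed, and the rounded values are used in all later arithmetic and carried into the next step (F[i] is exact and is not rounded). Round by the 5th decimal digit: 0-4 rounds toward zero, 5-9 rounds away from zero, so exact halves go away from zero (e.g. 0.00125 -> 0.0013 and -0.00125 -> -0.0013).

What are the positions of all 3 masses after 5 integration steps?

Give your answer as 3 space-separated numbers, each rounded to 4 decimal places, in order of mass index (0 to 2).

Step 0: x=[5.0000 5.0000 8.0000] v=[0.0000 0.0000 0.0000]
Step 1: x=[4.3750 5.7500 8.0000] v=[-1.2500 1.5000 0.0000]
Step 2: x=[3.3750 6.7188 8.1875] v=[-2.0000 1.9375 0.3750]
Step 3: x=[2.3711 7.2188 8.7579] v=[-2.0078 1.0000 1.1407]
Step 4: x=[1.6768 6.8917 9.6935] v=[-1.3887 -0.6543 1.8712]
Step 5: x=[1.4247 5.9613 10.6787] v=[-0.5042 -1.8609 1.9703]

Answer: 1.4247 5.9613 10.6787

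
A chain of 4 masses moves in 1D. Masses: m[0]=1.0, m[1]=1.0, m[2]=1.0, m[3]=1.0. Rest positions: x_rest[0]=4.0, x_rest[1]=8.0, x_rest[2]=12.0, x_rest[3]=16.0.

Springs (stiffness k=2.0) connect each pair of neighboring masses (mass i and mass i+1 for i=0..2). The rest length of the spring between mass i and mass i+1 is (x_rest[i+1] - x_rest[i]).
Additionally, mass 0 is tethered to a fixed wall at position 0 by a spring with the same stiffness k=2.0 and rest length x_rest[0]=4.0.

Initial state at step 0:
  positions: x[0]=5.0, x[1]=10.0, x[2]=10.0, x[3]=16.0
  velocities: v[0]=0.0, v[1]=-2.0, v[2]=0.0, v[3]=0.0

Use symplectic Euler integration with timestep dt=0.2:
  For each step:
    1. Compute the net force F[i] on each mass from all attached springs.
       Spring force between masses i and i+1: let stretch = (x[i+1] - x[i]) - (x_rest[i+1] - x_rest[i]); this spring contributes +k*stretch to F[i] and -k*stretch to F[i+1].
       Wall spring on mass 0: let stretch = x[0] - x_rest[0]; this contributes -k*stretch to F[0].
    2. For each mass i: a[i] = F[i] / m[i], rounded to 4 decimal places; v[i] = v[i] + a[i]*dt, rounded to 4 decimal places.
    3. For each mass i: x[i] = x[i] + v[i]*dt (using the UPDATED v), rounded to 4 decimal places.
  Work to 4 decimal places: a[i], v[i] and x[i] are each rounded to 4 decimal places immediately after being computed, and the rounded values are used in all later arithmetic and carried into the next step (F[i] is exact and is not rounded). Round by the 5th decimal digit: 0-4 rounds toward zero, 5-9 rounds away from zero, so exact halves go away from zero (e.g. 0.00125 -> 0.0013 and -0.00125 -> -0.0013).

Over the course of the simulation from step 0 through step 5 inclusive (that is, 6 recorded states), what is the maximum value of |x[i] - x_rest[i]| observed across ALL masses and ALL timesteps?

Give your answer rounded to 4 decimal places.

Step 0: x=[5.0000 10.0000 10.0000 16.0000] v=[0.0000 -2.0000 0.0000 0.0000]
Step 1: x=[5.0000 9.2000 10.4800 15.8400] v=[0.0000 -4.0000 2.4000 -0.8000]
Step 2: x=[4.9360 8.1664 11.2864 15.5712] v=[-0.3200 -5.1680 4.0320 -1.3440]
Step 3: x=[4.7356 7.1240 12.1860 15.2796] v=[-1.0022 -5.2122 4.4979 -1.4579]
Step 4: x=[4.3474 6.2954 12.9281 15.0605] v=[-1.9411 -4.1428 3.7105 -1.0953]
Step 5: x=[3.7672 5.8416 13.3102 14.9908] v=[-2.9009 -2.2689 1.9104 -0.3483]
Max displacement = 2.1584

Answer: 2.1584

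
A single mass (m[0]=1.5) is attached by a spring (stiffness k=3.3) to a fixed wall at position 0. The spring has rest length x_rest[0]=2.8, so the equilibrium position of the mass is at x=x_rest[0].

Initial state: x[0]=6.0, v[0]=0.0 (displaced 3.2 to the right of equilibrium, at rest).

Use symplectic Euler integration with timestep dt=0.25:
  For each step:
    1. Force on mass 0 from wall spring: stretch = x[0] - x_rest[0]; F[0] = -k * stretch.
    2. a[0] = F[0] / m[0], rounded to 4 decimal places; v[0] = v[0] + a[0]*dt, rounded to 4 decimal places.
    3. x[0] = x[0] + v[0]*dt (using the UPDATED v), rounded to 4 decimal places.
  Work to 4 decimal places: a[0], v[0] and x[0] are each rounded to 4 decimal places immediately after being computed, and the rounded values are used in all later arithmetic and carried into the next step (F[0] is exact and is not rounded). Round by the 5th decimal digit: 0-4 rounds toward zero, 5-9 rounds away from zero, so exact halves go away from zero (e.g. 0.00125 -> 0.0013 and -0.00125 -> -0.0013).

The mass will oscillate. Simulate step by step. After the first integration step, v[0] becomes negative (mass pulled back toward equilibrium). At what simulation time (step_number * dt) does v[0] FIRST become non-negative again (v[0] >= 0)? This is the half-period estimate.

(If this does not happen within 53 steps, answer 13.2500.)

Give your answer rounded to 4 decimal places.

Answer: 2.2500

Derivation:
Step 0: x=[6.0000] v=[0.0000]
Step 1: x=[5.5600] v=[-1.7600]
Step 2: x=[4.7405] v=[-3.2780]
Step 3: x=[3.6542] v=[-4.3453]
Step 4: x=[2.4504] v=[-4.8151]
Step 5: x=[1.2947] v=[-4.6228]
Step 6: x=[0.3460] v=[-3.7949]
Step 7: x=[-0.2653] v=[-2.4452]
Step 8: x=[-0.4551] v=[-0.7593]
Step 9: x=[-0.1974] v=[1.0310]
First v>=0 after going negative at step 9, time=2.2500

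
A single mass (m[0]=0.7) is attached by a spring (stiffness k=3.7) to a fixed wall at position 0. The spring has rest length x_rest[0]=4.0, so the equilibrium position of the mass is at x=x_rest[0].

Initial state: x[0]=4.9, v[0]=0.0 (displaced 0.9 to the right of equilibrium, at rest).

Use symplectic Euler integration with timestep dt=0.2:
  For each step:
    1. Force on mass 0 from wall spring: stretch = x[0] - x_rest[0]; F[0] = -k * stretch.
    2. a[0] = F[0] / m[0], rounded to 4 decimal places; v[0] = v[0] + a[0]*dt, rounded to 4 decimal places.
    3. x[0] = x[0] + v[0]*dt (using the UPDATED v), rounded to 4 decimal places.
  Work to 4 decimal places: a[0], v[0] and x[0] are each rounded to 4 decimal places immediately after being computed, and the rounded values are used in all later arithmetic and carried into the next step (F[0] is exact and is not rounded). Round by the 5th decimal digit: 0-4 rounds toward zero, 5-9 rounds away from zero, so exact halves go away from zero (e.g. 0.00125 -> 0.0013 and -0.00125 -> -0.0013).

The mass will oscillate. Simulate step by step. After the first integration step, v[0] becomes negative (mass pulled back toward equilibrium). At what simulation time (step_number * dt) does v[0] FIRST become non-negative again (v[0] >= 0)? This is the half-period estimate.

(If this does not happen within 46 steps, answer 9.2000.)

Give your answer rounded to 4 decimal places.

Step 0: x=[4.9000] v=[0.0000]
Step 1: x=[4.7097] v=[-0.9514]
Step 2: x=[4.3694] v=[-1.7017]
Step 3: x=[3.9510] v=[-2.0922]
Step 4: x=[3.5429] v=[-2.0404]
Step 5: x=[3.2315] v=[-1.5572]
Step 6: x=[3.0825] v=[-0.7448]
Step 7: x=[3.1275] v=[0.2251]
First v>=0 after going negative at step 7, time=1.4000

Answer: 1.4000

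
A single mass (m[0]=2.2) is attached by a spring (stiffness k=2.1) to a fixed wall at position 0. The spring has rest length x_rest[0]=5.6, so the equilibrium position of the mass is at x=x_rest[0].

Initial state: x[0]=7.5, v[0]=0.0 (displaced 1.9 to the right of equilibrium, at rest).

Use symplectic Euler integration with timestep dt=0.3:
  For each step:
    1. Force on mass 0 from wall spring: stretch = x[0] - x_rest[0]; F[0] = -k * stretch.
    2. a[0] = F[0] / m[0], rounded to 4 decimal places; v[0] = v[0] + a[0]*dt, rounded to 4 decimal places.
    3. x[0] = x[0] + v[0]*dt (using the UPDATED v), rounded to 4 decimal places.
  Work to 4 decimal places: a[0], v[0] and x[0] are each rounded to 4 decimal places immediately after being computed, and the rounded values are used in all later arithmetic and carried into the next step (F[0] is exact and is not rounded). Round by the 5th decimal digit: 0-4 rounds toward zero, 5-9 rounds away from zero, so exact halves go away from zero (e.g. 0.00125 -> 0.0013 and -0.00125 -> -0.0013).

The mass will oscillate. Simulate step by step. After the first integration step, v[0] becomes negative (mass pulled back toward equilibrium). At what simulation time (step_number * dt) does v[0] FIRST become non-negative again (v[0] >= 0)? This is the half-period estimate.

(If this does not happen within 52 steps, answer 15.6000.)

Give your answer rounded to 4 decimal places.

Answer: 3.3000

Derivation:
Step 0: x=[7.5000] v=[0.0000]
Step 1: x=[7.3368] v=[-0.5441]
Step 2: x=[7.0244] v=[-1.0415]
Step 3: x=[6.5896] v=[-1.4494]
Step 4: x=[6.0698] v=[-1.7328]
Step 5: x=[5.5096] v=[-1.8673]
Step 6: x=[4.9572] v=[-1.8414]
Step 7: x=[4.4600] v=[-1.6573]
Step 8: x=[4.0608] v=[-1.3308]
Step 9: x=[3.7938] v=[-0.8900]
Step 10: x=[3.6820] v=[-0.3728]
Step 11: x=[3.7349] v=[0.1764]
First v>=0 after going negative at step 11, time=3.3000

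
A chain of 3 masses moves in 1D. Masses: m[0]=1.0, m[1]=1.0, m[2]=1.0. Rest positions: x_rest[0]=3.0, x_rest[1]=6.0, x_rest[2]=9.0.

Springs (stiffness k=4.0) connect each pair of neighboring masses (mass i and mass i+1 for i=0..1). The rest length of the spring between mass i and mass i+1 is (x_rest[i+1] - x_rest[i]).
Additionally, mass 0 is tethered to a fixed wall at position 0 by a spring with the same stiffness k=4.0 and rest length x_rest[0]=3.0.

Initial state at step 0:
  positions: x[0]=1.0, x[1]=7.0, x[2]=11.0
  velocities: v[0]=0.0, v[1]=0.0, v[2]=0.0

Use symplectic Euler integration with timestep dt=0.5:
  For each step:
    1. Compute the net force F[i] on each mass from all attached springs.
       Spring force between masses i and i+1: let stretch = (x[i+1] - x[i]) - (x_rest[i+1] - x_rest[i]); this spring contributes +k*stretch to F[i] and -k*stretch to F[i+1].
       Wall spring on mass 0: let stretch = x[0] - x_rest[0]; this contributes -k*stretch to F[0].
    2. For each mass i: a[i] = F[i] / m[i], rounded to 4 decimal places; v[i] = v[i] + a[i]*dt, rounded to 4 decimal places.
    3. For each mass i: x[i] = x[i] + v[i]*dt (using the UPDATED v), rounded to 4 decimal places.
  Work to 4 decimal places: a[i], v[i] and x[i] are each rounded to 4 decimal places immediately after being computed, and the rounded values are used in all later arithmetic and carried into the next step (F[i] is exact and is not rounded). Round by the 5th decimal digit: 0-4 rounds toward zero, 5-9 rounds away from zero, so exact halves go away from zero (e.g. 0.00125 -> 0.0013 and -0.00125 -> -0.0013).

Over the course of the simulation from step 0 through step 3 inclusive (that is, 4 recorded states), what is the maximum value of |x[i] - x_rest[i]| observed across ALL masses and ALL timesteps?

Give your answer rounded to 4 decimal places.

Step 0: x=[1.0000 7.0000 11.0000] v=[0.0000 0.0000 0.0000]
Step 1: x=[6.0000 5.0000 10.0000] v=[10.0000 -4.0000 -2.0000]
Step 2: x=[4.0000 9.0000 7.0000] v=[-4.0000 8.0000 -6.0000]
Step 3: x=[3.0000 6.0000 9.0000] v=[-2.0000 -6.0000 4.0000]
Max displacement = 3.0000

Answer: 3.0000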